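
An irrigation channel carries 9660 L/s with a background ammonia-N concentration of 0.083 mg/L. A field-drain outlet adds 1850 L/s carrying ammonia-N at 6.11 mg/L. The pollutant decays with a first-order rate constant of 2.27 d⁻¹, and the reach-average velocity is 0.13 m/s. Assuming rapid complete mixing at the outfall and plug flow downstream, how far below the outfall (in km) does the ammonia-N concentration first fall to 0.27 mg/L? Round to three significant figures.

Conservation of mass: C = (9660·0.08300 + 1850·6.110) / 11510 = 12110/11510 = 1.052 mg/L.
Set 1.052·exp(−k·t) = 0.27 → t = ln(1.052/0.27)/k = 51750 s = 14.38 h.
Distance = v·t = 0.13·51750 = 6728 m = 6.728 km.

6.73 km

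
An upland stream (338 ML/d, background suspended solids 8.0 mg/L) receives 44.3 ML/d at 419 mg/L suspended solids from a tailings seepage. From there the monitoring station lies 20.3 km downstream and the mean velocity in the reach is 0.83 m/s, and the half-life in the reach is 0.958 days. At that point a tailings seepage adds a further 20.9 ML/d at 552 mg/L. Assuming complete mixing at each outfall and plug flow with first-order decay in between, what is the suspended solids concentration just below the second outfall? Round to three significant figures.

71.6 mg/L

Conservation of mass: C = (338.0·8.000 + 44.30·419.0) / 382.3 = 21270/382.3 = 55.63 mg/L; combined flow 382.3 ML/d.
Travel time t = 20.3·1000 / 0.83 = 24460 s = 6.794 h.
Half-life 0.958 d → k = ln 2 / 0.958 = 0.7235 d⁻¹.
First-order decay: C = 55.63·exp(−k·t) = 55.63·0.8148 = 45.32 mg/L.
At the second outfall, C = (382.3·45.32 + 20.90·552.0) / (382.3 + 20.90) = 71.59 mg/L.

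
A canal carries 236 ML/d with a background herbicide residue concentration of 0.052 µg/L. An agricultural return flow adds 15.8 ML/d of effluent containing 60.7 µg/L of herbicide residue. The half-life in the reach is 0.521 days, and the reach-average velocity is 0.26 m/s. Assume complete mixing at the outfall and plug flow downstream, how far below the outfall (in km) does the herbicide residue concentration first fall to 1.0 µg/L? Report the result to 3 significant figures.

22.8 km

Mixed concentration C = ΣQC/ΣQ = (236.0·0.05200 + 15.80·60.70) / 251.8 = 971.3/251.8 = 3.858 µg/L.
Half-life 0.521 d → k = ln 2 / 0.521 = 1.330 d⁻¹.
Set 3.858·exp(−k·t) = 1.0 → t = ln(3.858/1.0)/k = 87670 s = 24.35 h.
Distance = v·t = 0.26·87670 = 22800 m = 22.80 km.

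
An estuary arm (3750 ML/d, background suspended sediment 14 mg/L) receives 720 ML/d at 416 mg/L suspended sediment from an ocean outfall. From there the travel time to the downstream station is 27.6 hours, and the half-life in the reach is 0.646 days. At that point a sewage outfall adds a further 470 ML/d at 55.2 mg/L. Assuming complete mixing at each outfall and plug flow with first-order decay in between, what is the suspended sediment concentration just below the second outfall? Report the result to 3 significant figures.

Flow-weighted average: C = (3750·14.00 + 720.0·416.0) / 4470 = 352000/4470 = 78.75 mg/L; combined flow 4470 ML/d.
Half-life 0.646 d → k = ln 2 / 0.646 = 1.073 d⁻¹.
Decay over the reach: 78.75·exp(−kt) = 78.75·0.2911 = 22.93 mg/L.
At the second outfall, C = (4470·22.93 + 470.0·55.20) / (4470 + 470.0) = 26.00 mg/L.

26.0 mg/L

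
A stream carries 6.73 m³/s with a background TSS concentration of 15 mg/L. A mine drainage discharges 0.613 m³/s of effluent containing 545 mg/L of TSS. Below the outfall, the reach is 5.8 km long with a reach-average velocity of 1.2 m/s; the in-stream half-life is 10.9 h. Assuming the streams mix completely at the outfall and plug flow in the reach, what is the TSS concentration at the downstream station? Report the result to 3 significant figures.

Conservation of mass: C = (6.730·15.00 + 0.6130·545.0) / 7.343 = 435.0/7.343 = 59.24 mg/L.
Travel time t = 5.8·1000 / 1.2 = 4833 s = 1.343 h.
Half-life 10.9 h → k = ln 2 / 10.9 = 0.06359 h⁻¹ = 1.526 d⁻¹.
First-order decay: C = 59.24·exp(−k·t) = 59.24·0.9182 = 54.40 mg/L.

54.4 mg/L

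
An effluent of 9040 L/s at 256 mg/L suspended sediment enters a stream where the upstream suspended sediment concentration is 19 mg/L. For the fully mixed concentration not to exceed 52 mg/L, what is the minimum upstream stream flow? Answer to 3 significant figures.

Set C_mix = 52: (Q·19.00 + 9040·256.0) / (Q + 9040) = 52
→ Q = 9040·(256.0 − 52)/(52 − 19.00) = 55880 L/s.

55900 L/s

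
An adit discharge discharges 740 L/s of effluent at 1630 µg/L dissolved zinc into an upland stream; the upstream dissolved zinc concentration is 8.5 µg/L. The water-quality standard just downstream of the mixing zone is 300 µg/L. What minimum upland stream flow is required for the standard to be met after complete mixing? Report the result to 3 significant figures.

3380 L/s

Set C_mix = 300: (Q·8.500 + 740.0·1630) / (Q + 740.0) = 300
→ Q = 740.0·(1630 − 300)/(300 − 8.500) = 3376 L/s.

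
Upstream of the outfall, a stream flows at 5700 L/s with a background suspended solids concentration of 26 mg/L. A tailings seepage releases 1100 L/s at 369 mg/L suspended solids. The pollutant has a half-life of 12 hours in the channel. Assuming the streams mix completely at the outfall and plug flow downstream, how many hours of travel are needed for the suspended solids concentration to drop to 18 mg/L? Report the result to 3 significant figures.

26.1 h

Mass balance: C = (5700·26.00 + 1100·369.0) / 6800 = 554100/6800 = 81.49 mg/L.
Half-life 12 h → k = ln 2 / 12 = 0.05776 h⁻¹ = 1.386 d⁻¹.
81.49·exp(−k·t) = 18 → t = ln(81.49/18)/k = 94110 s = 26.14 h.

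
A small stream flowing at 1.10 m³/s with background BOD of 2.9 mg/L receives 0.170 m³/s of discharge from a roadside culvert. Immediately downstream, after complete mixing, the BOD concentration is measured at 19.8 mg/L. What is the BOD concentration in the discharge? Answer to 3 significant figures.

Mass balance: 1.100·2.900 + 0.1700·Cₑ = 1.270·19.80
→ Cₑ = (1.270·19.80 − 1.100·2.900) / 0.1700 = 129.2 mg/L.

129 mg/L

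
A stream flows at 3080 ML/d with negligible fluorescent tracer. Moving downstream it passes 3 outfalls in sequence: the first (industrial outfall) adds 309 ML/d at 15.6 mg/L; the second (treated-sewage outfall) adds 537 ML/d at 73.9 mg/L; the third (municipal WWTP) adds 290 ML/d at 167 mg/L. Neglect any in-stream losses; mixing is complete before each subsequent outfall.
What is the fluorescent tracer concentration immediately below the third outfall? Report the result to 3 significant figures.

22.0 mg/L

After outfall 1: Q = 3080 + 309.0 = 3389 ML/d; C = (3080·0 + 309.0·15.60)/3389 = 1.422 mg/L.
After outfall 2: Q = 3389 + 537.0 = 3926 ML/d; C = (3389·1.422 + 537.0·73.90)/3926 = 11.34 mg/L.
After outfall 3: Q = 3926 + 290.0 = 4216 ML/d; C = (3926·11.34 + 290.0·167.0)/4216 = 22.04 mg/L.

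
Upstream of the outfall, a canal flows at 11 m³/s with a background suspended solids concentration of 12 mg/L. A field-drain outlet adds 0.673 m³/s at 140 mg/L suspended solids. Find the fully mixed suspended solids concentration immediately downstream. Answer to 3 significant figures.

Flow-weighted average: C = (11.00·12.00 + 0.6730·140.0) / 11.67 = 226.2/11.67 = 19.38 mg/L.

19.4 mg/L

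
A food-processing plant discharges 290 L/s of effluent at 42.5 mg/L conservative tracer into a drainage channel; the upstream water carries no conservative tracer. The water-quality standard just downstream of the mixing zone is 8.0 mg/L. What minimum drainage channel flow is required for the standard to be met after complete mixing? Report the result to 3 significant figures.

1250 L/s

Set C_mix = 8.0: (Q·0 + 290.0·42.50) / (Q + 290.0) = 8.0
→ Q = 290.0·(42.50 − 8.0)/(8.0 − 0) = 1251 L/s.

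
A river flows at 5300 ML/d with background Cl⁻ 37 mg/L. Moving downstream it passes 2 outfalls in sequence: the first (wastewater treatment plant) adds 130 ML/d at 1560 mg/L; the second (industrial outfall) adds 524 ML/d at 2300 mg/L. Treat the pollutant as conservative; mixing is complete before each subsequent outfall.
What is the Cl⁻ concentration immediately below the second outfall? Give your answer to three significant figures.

269 mg/L

Outfall 1: combined Q = 5430 ML/d; C = (5300·37.00 + 130.0·1560)/5430 = 73.46 mg/L.
Outfall 2: combined Q = 5954 ML/d; C = (5430·73.46 + 524.0·2300)/5954 = 269.4 mg/L.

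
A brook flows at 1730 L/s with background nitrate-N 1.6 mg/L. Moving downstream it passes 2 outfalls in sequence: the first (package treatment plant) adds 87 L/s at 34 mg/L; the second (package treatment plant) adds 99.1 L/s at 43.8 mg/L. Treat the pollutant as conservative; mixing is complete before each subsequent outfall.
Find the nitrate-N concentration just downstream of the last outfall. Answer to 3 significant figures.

After outfall 1: Q = 1730 + 87.00 = 1817 L/s; C = (1730·1.600 + 87.00·34.00)/1817 = 3.151 mg/L.
After outfall 2: Q = 1817 + 99.10 = 1916 L/s; C = (1817·3.151 + 99.10·43.80)/1916 = 5.254 mg/L.

5.25 mg/L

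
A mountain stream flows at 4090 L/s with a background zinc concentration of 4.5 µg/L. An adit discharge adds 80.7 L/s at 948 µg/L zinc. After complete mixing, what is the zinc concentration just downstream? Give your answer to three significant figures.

Conservation of mass: C = (4090·4.500 + 80.70·948.0) / 4171 = 94910/4171 = 22.76 µg/L.

22.8 µg/L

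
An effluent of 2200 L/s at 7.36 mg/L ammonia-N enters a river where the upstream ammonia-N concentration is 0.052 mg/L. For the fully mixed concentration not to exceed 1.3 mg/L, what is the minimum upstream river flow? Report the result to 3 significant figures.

10700 L/s

Set C_mix = 1.3: (Q·0.05200 + 2200·7.360) / (Q + 2200) = 1.3
→ Q = 2200·(7.360 − 1.3)/(1.3 − 0.05200) = 10680 L/s.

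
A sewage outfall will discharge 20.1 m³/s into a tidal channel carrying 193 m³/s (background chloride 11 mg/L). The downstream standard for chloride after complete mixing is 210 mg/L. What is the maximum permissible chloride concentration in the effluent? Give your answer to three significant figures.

At the limit, (Qr·Cr + Qe·Cₑ)/(Qr + Qe) = 210:
Cₑ = (213.1·210 − 193.0·11.00) / 20.10 = 2121 mg/L.

2120 mg/L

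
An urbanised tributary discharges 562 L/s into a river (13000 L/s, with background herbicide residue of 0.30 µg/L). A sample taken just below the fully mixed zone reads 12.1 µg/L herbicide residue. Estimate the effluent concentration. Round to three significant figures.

285 µg/L

Mass balance: 13000·0.3000 + 562.0·Cₑ = 13560·12.10
→ Cₑ = (13560·12.10 − 13000·0.3000) / 562.0 = 285.1 µg/L.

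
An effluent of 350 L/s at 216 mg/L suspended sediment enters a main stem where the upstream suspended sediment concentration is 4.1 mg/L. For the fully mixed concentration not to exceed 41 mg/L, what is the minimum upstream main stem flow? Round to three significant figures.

1660 L/s

Set C_mix = 41: (Q·4.100 + 350.0·216.0) / (Q + 350.0) = 41
→ Q = 350.0·(216.0 − 41)/(41 − 4.100) = 1660 L/s.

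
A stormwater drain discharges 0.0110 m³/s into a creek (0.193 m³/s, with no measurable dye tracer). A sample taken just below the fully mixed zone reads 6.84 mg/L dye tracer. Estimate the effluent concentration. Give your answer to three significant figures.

Mass balance: 0.1930·0 + 0.01100·Cₑ = 0.2040·6.840
→ Cₑ = (0.2040·6.840 − 0.1930·0) / 0.01100 = 126.9 mg/L.

127 mg/L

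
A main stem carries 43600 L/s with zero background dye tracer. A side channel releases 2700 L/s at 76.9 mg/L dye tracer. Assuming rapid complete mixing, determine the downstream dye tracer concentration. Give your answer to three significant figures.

4.48 mg/L

Flow-weighted average: C = (43600·0 + 2700·76.90) / 46300 = 207600/46300 = 4.484 mg/L.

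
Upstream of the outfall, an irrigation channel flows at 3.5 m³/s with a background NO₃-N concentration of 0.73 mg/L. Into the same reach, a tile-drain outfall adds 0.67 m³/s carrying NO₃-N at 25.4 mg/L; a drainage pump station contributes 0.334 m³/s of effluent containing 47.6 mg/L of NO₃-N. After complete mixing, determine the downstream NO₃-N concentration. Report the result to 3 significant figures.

Mass balance: C = (3.500·0.7300 + 0.6700·25.40 + 0.3340·47.60) / 4.504 = 35.47/4.504 = 7.876 mg/L.

7.88 mg/L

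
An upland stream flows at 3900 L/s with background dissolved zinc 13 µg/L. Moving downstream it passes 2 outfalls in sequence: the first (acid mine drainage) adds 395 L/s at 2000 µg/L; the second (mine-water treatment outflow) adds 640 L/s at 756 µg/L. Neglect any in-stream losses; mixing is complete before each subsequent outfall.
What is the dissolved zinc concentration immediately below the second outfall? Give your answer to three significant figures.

268 µg/L

Below outfall 1: Q → 4295 L/s, C = (3900·13.00 + 395.0·2000)/4295 = 195.7 µg/L.
Below outfall 2: Q → 4935 L/s, C = (4295·195.7 + 640.0·756.0)/4935 = 268.4 µg/L.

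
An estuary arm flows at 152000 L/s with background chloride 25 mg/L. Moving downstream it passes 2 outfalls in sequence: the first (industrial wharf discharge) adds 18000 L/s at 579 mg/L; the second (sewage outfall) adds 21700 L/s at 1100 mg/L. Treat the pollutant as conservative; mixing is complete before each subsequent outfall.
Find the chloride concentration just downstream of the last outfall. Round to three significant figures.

199 mg/L

Outfall 1: combined Q = 170000 L/s; C = (152000·25.00 + 18000·579.0)/170000 = 83.66 mg/L.
Outfall 2: combined Q = 191700 L/s; C = (170000·83.66 + 21700·1100)/191700 = 198.7 mg/L.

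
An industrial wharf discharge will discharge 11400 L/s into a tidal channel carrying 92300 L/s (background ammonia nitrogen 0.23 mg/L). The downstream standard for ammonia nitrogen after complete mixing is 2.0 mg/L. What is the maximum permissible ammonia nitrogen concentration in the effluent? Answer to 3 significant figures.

16.3 mg/L

At the limit, (Qr·Cr + Qe·Cₑ)/(Qr + Qe) = 2.0:
Cₑ = (103700·2.0 − 92300·0.2300) / 11400 = 16.33 mg/L.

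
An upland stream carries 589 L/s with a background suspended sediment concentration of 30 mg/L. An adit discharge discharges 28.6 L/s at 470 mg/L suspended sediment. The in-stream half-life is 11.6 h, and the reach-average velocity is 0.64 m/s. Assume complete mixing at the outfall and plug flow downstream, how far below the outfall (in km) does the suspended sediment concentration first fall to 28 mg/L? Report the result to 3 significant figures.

22.6 km

After mixing, C = (589.0·30.00 + 28.60·470.0) / 617.6 = 31110/617.6 = 50.38 mg/L.
Half-life 11.6 h → k = ln 2 / 11.6 = 0.05975 h⁻¹ = 1.434 d⁻¹.
Set 50.38·exp(−k·t) = 28 → t = ln(50.38/28)/k = 35380 s = 9.829 h.
Distance = v·t = 0.64·35380 = 22650 m = 22.65 km.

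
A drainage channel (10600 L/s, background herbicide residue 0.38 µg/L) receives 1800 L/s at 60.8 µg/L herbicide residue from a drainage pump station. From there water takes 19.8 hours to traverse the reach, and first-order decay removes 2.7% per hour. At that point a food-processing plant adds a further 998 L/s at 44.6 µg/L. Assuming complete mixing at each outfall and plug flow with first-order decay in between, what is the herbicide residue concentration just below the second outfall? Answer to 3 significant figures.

8.25 µg/L

Conservation of mass: C = (10600·0.3800 + 1800·60.80) / 12400 = 113500/12400 = 9.151 µg/L; combined flow 12400 L/s.
2.7%/h lost → k = −ln(1 − 0.027) = 0.02737 h⁻¹.
Applying C = C₀e^(−kt): 9.151 × 0.5816 = 5.322 µg/L.
At the second outfall, C = (12400·5.322 + 998.0·44.60) / (12400 + 998.0) = 8.248 µg/L.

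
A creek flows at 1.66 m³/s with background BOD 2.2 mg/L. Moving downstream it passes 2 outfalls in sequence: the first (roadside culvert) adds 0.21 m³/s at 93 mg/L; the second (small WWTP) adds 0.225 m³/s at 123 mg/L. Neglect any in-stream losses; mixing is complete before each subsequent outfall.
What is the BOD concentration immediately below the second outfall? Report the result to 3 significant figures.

Below outfall 1: Q → 1.870 m³/s, C = (1.660·2.200 + 0.2100·93.00)/1.870 = 12.40 mg/L.
Below outfall 2: Q → 2.095 m³/s, C = (1.870·12.40 + 0.2250·123.0)/2.095 = 24.28 mg/L.

24.3 mg/L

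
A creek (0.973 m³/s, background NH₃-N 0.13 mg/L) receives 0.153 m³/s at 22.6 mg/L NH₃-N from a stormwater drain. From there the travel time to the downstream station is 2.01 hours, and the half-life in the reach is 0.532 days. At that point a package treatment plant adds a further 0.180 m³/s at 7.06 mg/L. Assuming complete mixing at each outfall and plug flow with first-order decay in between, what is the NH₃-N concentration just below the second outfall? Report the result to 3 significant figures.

Conservation of mass: C = (0.9730·0.1300 + 0.1530·22.60) / 1.126 = 3.584/1.126 = 3.183 mg/L; combined flow 1.126 m³/s.
Half-life 0.532 d → k = ln 2 / 0.532 = 1.303 d⁻¹.
First-order decay: C = 3.183·exp(−k·t) = 3.183·0.8966 = 2.854 mg/L.
At the second outfall, C = (1.126·2.854 + 0.1800·7.060) / (1.126 + 0.1800) = 3.434 mg/L.

3.43 mg/L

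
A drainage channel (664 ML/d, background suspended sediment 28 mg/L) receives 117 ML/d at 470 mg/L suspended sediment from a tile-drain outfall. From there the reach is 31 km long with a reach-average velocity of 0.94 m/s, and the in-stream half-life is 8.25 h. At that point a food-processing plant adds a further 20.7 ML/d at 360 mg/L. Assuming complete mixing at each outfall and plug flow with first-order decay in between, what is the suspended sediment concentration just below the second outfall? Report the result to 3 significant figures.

51.8 mg/L

Mass balance: C = (664.0·28.00 + 117.0·470.0) / 781.0 = 73580/781.0 = 94.22 mg/L; combined flow 781.0 ML/d.
Travel time t = 31·1000 / 0.94 = 32980 s = 9.161 h.
Half-life 8.25 h → k = ln 2 / 8.25 = 0.08402 h⁻¹ = 2.016 d⁻¹.
First-order decay: C = 94.22·exp(−k·t) = 94.22·0.4632 = 43.64 mg/L.
Second outfall: C = (781.0·43.64 + 20.70·360.0)/801.7 = 51.81 mg/L.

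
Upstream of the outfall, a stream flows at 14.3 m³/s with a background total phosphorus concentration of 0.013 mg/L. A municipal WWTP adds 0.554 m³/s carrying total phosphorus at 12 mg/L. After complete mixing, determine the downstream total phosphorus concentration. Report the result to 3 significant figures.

After mixing, C = (14.30·0.01300 + 0.5540·12.00) / 14.85 = 6.834/14.85 = 0.4601 mg/L.

0.460 mg/L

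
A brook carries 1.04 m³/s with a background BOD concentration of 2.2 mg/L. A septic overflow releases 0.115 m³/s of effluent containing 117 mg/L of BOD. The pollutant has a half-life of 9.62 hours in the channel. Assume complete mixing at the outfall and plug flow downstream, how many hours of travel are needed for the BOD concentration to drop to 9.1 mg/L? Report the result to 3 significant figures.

Flow-weighted average: C = (1.040·2.200 + 0.1150·117.0) / 1.155 = 15.74/1.155 = 13.63 mg/L.
Half-life 9.62 h → k = ln 2 / 9.62 = 0.07205 h⁻¹ = 1.729 d⁻¹.
13.63·exp(−k·t) = 9.1 → t = ln(13.63/9.1)/k = 20190 s = 5.607 h.

5.61 h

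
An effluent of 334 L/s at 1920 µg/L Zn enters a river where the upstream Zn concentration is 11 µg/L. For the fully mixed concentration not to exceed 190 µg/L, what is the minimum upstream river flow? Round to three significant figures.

Set C_mix = 190: (Q·11.00 + 334.0·1920) / (Q + 334.0) = 190
→ Q = 334.0·(1920 − 190)/(190 − 11.00) = 3228 L/s.

3230 L/s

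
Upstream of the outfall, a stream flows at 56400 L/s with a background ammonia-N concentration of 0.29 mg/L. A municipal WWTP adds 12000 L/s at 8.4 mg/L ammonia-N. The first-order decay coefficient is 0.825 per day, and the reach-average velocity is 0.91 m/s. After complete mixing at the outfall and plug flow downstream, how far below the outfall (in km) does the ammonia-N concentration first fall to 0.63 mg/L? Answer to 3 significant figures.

95.3 km

Conservation of mass: C = (56400·0.2900 + 12000·8.400) / 68400 = 117200/68400 = 1.713 mg/L.
Set 1.713·exp(−k·t) = 0.63 → t = ln(1.713/0.63)/k = 104700 s = 29.10 h.
Distance = v·t = 0.91·104700 = 95320 m = 95.32 km.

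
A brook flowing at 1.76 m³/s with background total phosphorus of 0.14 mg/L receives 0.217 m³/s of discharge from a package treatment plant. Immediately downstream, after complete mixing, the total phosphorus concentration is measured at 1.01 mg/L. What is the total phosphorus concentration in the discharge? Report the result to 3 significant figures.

8.07 mg/L

Mass balance: 1.760·0.1400 + 0.2170·Cₑ = 1.977·1.010
→ Cₑ = (1.977·1.010 − 1.760·0.1400) / 0.2170 = 8.066 mg/L.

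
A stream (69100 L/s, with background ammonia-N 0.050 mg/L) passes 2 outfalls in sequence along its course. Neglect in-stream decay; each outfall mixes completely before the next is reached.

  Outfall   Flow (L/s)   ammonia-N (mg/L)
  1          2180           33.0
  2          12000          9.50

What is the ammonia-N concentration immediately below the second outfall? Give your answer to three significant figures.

2.27 mg/L

After outfall 1: Q = 69100 + 2180 = 71280 L/s; C = (69100·0.05000 + 2180·33.00)/71280 = 1.058 mg/L.
After outfall 2: Q = 71280 + 12000 = 83280 L/s; C = (71280·1.058 + 12000·9.500)/83280 = 2.274 mg/L.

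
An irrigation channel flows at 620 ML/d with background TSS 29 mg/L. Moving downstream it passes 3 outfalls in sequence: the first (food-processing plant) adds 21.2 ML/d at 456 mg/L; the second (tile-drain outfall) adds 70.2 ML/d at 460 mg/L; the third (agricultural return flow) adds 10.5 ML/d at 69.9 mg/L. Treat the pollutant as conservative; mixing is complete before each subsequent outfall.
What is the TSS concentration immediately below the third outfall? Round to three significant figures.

84.0 mg/L

Outfall 1: combined Q = 641.2 ML/d; C = (620.0·29.00 + 21.20·456.0)/641.2 = 43.12 mg/L.
Outfall 2: combined Q = 711.4 ML/d; C = (641.2·43.12 + 70.20·460.0)/711.4 = 84.26 mg/L.
Outfall 3: combined Q = 721.9 ML/d; C = (711.4·84.26 + 10.50·69.90)/721.9 = 84.05 mg/L.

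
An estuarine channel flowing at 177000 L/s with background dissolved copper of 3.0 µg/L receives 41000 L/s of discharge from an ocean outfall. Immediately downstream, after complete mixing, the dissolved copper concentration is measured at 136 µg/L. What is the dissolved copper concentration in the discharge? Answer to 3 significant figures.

Mass balance: 177000·3.000 + 41000·Cₑ = 218000·136.0
→ Cₑ = (218000·136.0 − 177000·3.000) / 41000 = 710.2 µg/L.

710 µg/L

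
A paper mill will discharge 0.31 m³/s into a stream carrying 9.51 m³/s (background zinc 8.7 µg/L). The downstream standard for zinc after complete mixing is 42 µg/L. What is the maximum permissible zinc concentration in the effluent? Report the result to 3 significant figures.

At the limit, (Qr·Cr + Qe·Cₑ)/(Qr + Qe) = 42:
Cₑ = (9.820·42 − 9.510·8.700) / 0.3100 = 1064 µg/L.

1060 µg/L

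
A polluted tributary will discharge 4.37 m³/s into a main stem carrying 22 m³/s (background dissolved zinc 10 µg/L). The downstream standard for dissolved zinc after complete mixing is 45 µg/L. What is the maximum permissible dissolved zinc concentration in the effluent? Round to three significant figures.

221 µg/L

At the limit, (Qr·Cr + Qe·Cₑ)/(Qr + Qe) = 45:
Cₑ = (26.37·45 − 22.00·10.00) / 4.370 = 221.2 µg/L.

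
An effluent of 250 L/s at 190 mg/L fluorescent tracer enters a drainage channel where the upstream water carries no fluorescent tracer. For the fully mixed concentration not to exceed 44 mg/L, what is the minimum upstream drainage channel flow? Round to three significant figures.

830 L/s

Set C_mix = 44: (Q·0 + 250.0·190.0) / (Q + 250.0) = 44
→ Q = 250.0·(190.0 − 44)/(44 − 0) = 829.5 L/s.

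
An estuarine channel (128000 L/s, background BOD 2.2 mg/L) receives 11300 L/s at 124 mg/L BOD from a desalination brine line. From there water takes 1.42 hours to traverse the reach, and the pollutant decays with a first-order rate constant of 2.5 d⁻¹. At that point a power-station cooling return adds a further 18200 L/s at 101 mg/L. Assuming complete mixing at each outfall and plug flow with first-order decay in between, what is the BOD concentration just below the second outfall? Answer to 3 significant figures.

Mixed concentration C = ΣQC/ΣQ = (128000·2.200 + 11300·124.0) / 139300 = 1683000/139300 = 12.08 mg/L; combined flow 139300 L/s.
After decay, C = 12.08 × e^(−kt) = 12.08 × 0.8625 = 10.42 mg/L.
At the second outfall, C = (139300·10.42 + 18200·101.0) / (139300 + 18200) = 20.89 mg/L.

20.9 mg/L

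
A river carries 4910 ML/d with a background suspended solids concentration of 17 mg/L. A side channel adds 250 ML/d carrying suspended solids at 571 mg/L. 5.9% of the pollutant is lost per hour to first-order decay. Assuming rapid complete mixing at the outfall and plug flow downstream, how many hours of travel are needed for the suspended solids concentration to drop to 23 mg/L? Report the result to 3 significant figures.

10.6 h

Conservation of mass: C = (4910·17.00 + 250.0·571.0) / 5160 = 226200/5160 = 43.84 mg/L.
5.9%/h lost → k = −ln(1 − 0.059) = 0.06081 h⁻¹.
43.84·exp(−k·t) = 23 → t = ln(43.84/23)/k = 38190 s = 10.61 h.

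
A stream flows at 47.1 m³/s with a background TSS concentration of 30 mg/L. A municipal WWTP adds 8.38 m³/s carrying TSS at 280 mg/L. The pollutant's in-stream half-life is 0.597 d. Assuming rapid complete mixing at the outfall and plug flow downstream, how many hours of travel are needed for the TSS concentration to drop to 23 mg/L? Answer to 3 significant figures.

After mixing, C = (47.10·30.00 + 8.380·280.0) / 55.48 = 3759/55.48 = 67.76 mg/L.
Half-life 0.597 d → k = ln 2 / 0.597 = 1.161 d⁻¹.
67.76·exp(−k·t) = 23 → t = ln(67.76/23)/k = 80410 s = 22.33 h.

22.3 h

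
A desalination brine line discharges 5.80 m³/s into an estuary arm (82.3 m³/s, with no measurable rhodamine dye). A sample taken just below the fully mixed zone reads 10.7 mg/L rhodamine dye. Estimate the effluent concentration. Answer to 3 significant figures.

163 mg/L

Mass balance: 82.30·0 + 5.800·Cₑ = 88.10·10.70
→ Cₑ = (88.10·10.70 − 82.30·0) / 5.800 = 162.5 mg/L.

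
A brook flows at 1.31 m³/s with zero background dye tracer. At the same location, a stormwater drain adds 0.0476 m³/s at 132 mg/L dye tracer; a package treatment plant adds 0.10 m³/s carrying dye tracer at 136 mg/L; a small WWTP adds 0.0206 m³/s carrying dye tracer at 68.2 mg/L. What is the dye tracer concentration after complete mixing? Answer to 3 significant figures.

After mixing, C = (1.310·0 + 0.04760·132.0 + 0.1000·136.0 + 0.02060·68.20) / 1.478 = 21.29/1.478 = 14.40 mg/L.

14.4 mg/L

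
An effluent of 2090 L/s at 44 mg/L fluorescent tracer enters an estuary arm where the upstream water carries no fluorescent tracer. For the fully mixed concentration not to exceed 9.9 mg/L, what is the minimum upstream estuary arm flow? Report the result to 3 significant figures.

Set C_mix = 9.9: (Q·0 + 2090·44.00) / (Q + 2090) = 9.9
→ Q = 2090·(44.00 − 9.9)/(9.9 − 0) = 7199 L/s.

7200 L/s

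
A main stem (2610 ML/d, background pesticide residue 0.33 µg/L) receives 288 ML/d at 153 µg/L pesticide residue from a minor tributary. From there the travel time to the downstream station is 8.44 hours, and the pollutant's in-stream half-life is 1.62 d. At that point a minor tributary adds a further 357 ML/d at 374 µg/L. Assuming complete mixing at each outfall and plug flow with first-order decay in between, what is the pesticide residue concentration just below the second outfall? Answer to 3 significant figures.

52.9 µg/L

Conservation of mass: C = (2610·0.3300 + 288.0·153.0) / 2898 = 44930/2898 = 15.50 µg/L; combined flow 2898 ML/d.
Half-life 1.62 d → k = ln 2 / 1.62 = 0.4279 d⁻¹.
Applying C = C₀e^(−kt): 15.50 × 0.8603 = 13.34 µg/L.
At the second outfall, C = (2898·13.34 + 357.0·374.0) / (2898 + 357.0) = 52.89 µg/L.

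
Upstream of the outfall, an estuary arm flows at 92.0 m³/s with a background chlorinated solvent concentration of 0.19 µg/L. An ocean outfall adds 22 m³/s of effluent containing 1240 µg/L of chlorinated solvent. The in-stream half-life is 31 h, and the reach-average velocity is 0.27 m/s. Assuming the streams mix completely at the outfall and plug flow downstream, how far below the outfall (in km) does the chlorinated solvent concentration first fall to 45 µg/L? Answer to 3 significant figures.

Mixed concentration C = ΣQC/ΣQ = (92.00·0.1900 + 22.00·1240) / 114.0 = 27300/114.0 = 239.5 µg/L.
Half-life 31 h → k = ln 2 / 31 = 0.02236 h⁻¹ = 0.5366 d⁻¹.
Set 239.5·exp(−k·t) = 45 → t = ln(239.5/45)/k = 269100 s = 74.76 h.
Distance = v·t = 0.27·269100 = 72670 m = 72.67 km.

72.7 km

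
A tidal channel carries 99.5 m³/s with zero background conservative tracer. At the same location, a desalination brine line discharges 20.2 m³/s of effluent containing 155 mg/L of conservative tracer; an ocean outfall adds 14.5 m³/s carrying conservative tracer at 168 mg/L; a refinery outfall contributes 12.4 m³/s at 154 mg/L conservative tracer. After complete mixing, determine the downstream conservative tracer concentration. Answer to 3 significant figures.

51.0 mg/L

Mass balance: C = (99.50·0 + 20.20·155.0 + 14.50·168.0 + 12.40·154.0) / 146.6 = 7477/146.6 = 51.00 mg/L.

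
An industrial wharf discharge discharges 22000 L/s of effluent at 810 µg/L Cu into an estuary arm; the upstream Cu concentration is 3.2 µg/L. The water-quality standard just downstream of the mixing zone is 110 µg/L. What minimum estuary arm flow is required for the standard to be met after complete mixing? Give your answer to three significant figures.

Set C_mix = 110: (Q·3.200 + 22000·810.0) / (Q + 22000) = 110
→ Q = 22000·(810.0 − 110)/(110 − 3.200) = 144200 L/s.

144000 L/s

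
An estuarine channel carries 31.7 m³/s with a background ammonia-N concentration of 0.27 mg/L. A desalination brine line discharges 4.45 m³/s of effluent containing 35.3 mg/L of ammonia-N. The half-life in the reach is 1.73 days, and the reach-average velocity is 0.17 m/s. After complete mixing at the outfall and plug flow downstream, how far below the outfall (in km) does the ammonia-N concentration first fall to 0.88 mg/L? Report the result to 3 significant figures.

After mixing, C = (31.70·0.2700 + 4.450·35.30) / 36.15 = 165.6/36.15 = 4.582 mg/L.
Half-life 1.73 d → k = ln 2 / 1.73 = 0.4007 d⁻¹.
Set 4.582·exp(−k·t) = 0.88 → t = ln(4.582/0.88)/k = 355800 s = 98.84 h.
Distance = v·t = 0.17·355800 = 60490 m = 60.49 km.

60.5 km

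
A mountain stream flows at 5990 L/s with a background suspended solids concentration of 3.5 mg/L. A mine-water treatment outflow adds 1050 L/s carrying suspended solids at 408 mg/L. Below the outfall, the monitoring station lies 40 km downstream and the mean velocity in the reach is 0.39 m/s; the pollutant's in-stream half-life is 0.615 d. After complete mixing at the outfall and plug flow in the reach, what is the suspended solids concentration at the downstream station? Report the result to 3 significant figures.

Conservation of mass: C = (5990·3.500 + 1050·408.0) / 7040 = 449400/7040 = 63.83 mg/L.
Travel time t = 40·1000 / 0.39 = 102600 s = 28.49 h.
Half-life 0.615 d → k = ln 2 / 0.615 = 1.127 d⁻¹.
First-order decay: C = 63.83·exp(−k·t) = 63.83·0.2624 = 16.75 mg/L.

16.7 mg/L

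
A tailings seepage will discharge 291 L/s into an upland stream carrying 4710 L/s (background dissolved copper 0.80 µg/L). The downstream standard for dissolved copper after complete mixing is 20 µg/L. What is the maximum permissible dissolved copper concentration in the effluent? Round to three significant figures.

331 µg/L

At the limit, (Qr·Cr + Qe·Cₑ)/(Qr + Qe) = 20:
Cₑ = (5001·20 − 4710·0.8000) / 291.0 = 330.8 µg/L.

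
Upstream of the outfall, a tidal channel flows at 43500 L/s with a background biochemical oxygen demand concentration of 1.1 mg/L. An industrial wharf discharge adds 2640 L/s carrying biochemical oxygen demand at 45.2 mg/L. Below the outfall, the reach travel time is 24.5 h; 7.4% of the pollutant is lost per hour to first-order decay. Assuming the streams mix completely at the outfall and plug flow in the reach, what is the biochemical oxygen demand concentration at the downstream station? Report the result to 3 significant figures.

Mixed concentration C = ΣQC/ΣQ = (43500·1.100 + 2640·45.20) / 46140 = 167200/46140 = 3.623 mg/L.
7.4%/h lost → k = −ln(1 − 0.074) = 0.07688 h⁻¹.
Decay over the reach: 3.623·exp(−kt) = 3.623·0.1520 = 0.5509 mg/L.

0.551 mg/L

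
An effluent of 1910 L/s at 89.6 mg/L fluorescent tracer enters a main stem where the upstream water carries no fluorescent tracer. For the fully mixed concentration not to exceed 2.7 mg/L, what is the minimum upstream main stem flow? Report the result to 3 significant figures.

61500 L/s

Set C_mix = 2.7: (Q·0 + 1910·89.60) / (Q + 1910) = 2.7
→ Q = 1910·(89.60 − 2.7)/(2.7 − 0) = 61470 L/s.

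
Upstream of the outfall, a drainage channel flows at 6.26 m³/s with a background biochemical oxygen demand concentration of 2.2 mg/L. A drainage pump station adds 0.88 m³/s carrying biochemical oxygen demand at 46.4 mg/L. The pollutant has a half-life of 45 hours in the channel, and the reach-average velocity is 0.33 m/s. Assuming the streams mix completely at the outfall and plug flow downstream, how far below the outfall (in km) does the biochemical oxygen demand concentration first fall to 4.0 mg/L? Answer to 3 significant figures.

Mass balance: C = (6.260·2.200 + 0.8800·46.40) / 7.140 = 54.60/7.140 = 7.648 mg/L.
Half-life 45 h → k = ln 2 / 45 = 0.01540 h⁻¹ = 0.3697 d⁻¹.
Set 7.648·exp(−k·t) = 4.0 → t = ln(7.648/4.0)/k = 151500 s = 42.08 h.
Distance = v·t = 0.33·151500 = 49990 m = 49.99 km.

50.0 km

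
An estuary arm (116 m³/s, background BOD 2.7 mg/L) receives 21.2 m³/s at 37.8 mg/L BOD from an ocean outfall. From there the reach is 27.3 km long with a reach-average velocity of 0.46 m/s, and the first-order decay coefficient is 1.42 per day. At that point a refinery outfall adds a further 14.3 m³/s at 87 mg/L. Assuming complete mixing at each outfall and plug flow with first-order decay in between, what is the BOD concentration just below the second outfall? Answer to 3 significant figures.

Flow-weighted average: C = (116.0·2.700 + 21.20·37.80) / 137.2 = 1115/137.2 = 8.124 mg/L; combined flow 137.2 m³/s.
Travel time t = 27.3·1000 / 0.46 = 59350 s = 16.49 h.
Applying C = C₀e^(−kt): 8.124 × 0.3770 = 3.063 mg/L.
At the second outfall, C = (137.2·3.063 + 14.30·87.00) / (137.2 + 14.30) = 10.99 mg/L.

11.0 mg/L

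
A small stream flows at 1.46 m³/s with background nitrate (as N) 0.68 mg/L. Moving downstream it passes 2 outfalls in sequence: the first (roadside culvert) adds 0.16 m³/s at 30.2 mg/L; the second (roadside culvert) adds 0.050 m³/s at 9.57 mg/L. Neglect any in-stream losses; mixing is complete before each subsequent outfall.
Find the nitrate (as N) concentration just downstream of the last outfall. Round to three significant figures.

Below outfall 1: Q → 1.620 m³/s, C = (1.460·0.6800 + 0.1600·30.20)/1.620 = 3.596 mg/L.
Below outfall 2: Q → 1.670 m³/s, C = (1.620·3.596 + 0.05000·9.570)/1.670 = 3.774 mg/L.

3.77 mg/L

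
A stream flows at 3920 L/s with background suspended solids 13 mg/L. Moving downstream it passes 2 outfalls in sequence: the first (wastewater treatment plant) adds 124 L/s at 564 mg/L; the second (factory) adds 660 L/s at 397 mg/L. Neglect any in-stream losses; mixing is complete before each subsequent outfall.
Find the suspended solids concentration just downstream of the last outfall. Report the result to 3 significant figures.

Outfall 1: combined Q = 4044 L/s; C = (3920·13.00 + 124.0·564.0)/4044 = 29.90 mg/L.
Outfall 2: combined Q = 4704 L/s; C = (4044·29.90 + 660.0·397.0)/4704 = 81.40 mg/L.

81.4 mg/L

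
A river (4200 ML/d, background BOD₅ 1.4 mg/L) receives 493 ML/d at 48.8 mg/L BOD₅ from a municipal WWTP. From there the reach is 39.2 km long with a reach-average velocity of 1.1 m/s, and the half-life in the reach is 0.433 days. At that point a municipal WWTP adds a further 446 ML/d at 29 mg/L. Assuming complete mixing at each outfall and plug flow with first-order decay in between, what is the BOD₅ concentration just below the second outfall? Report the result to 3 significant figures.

5.53 mg/L

Mixed concentration C = ΣQC/ΣQ = (4200·1.400 + 493.0·48.80) / 4693 = 29940/4693 = 6.379 mg/L; combined flow 4693 ML/d.
Travel time t = 39.2·1000 / 1.1 = 35640 s = 9.899 h.
Half-life 0.433 d → k = ln 2 / 0.433 = 1.601 d⁻¹.
First-order decay: C = 6.379·exp(−k·t) = 6.379·0.5167 = 3.296 mg/L.
At the second outfall, C = (4693·3.296 + 446.0·29.00) / (4693 + 446.0) = 5.527 mg/L.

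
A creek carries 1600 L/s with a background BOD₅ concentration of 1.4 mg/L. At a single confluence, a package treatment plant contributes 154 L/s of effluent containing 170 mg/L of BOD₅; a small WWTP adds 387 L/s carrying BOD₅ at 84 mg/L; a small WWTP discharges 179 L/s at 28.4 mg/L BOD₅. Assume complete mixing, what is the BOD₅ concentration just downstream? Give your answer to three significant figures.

Mass balance: C = (1600·1.400 + 154.0·170.0 + 387.0·84.00 + 179.0·28.40) / 2320 = 66010/2320 = 28.45 mg/L.

28.5 mg/L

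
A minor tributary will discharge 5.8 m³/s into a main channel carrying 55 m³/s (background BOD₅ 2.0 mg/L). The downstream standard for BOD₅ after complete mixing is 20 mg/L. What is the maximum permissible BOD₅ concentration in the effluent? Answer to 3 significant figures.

At the limit, (Qr·Cr + Qe·Cₑ)/(Qr + Qe) = 20:
Cₑ = (60.80·20 − 55.00·2.000) / 5.800 = 190.7 mg/L.

191 mg/L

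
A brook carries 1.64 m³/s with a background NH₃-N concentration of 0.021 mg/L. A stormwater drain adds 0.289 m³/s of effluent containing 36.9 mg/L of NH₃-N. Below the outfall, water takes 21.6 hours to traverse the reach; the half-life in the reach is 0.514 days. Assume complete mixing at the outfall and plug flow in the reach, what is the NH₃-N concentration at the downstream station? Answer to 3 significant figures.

1.65 mg/L

After mixing, C = (1.640·0.02100 + 0.2890·36.90) / 1.929 = 10.70/1.929 = 5.546 mg/L.
Half-life 0.514 d → k = ln 2 / 0.514 = 1.349 d⁻¹.
After decay, C = 5.546 × e^(−kt) = 5.546 × 0.2971 = 1.648 mg/L.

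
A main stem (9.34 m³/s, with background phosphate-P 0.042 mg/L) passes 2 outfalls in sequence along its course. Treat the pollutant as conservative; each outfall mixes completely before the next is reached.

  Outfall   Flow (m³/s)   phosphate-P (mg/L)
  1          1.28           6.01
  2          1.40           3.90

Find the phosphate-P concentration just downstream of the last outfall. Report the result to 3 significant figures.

1.13 mg/L

After outfall 1: Q = 9.340 + 1.280 = 10.62 m³/s; C = (9.340·0.04200 + 1.280·6.010)/10.62 = 0.7613 mg/L.
After outfall 2: Q = 10.62 + 1.400 = 12.02 m³/s; C = (10.62·0.7613 + 1.400·3.900)/12.02 = 1.127 mg/L.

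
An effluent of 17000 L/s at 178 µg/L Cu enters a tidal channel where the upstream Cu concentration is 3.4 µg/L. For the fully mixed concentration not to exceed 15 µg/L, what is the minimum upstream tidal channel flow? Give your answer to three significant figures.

239000 L/s

Set C_mix = 15: (Q·3.400 + 17000·178.0) / (Q + 17000) = 15
→ Q = 17000·(178.0 − 15)/(15 − 3.400) = 238900 L/s.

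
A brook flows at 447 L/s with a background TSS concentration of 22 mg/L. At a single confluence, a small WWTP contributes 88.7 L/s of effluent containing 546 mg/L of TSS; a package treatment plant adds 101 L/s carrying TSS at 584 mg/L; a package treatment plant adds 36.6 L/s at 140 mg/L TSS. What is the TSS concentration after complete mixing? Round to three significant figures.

After mixing, C = (447.0·22.00 + 88.70·546.0 + 101.0·584.0 + 36.60·140.0) / 673.3 = 122400/673.3 = 181.7 mg/L.

182 mg/L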